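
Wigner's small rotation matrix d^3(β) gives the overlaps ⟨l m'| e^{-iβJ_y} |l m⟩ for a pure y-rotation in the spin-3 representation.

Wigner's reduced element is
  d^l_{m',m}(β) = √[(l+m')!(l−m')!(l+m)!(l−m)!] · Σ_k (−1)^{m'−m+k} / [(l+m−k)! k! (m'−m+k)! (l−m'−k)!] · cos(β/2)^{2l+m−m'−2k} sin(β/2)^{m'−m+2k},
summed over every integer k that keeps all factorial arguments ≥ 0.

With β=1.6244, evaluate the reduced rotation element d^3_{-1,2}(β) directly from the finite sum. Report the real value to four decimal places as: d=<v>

d^3_{-1,2}(β=1.6244) via Wigner's sum:
c=cos(1.6244/2)=0.687903, s=sin(1.6244/2)=0.725802; N=√[2·24·120·1]=75.894664
k∈{3,4} keeps every argument non-negative
  k=3: (−1)^0·75.8947/(12)·0.6879^3·0.7258^3 = +0.787168
  k=4: (−1)^1·75.8947/(24)·0.6879^1·0.7258^5 = -0.438146
d^3_{-1,2}(1.6244) = +0.787168 -0.438146 = +0.349021

d=0.3490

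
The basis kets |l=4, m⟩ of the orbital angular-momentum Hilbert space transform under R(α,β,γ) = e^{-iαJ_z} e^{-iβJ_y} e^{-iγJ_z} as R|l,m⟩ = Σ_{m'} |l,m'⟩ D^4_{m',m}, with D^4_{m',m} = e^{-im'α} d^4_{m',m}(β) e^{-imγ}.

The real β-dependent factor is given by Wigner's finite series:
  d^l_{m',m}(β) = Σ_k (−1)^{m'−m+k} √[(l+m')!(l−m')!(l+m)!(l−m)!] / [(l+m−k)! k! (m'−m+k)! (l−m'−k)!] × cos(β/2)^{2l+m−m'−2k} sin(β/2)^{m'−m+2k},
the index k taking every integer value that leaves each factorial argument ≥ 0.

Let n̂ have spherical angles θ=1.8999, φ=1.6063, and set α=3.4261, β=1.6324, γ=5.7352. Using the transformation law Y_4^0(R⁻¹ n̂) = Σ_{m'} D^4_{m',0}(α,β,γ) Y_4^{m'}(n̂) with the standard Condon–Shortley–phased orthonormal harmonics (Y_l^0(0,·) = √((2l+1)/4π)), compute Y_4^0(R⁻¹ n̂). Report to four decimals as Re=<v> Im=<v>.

Re=0.1811 Im=0.0000

Need the full column D^4_{m',0} for m'=−4..4 at α=3.4261, β=1.6324, γ=5.7352.
cos(β/2)=0.684995, sin(β/2)=0.728548
d^4_{-4,0}: single k=4 term ⇒ +0.518956;  D = +0.217642+0.471113i
d^4_{-3,0}: k∈[3..4] ⇒ +0.690040 -0.780579 = -0.090538;  D = +0.059514+0.068230i
d^4_{-2,0}: k∈[2..4] ⇒ +0.520188 -1.569176 +0.665649 = -0.383339;  D = -0.322937-0.206544i
d^4_{-1,0}: k∈[1..4] ⇒ +0.230560 -1.564865 +1.770186 -0.333741 = +0.102140;  D = -0.098034-0.028669i
d^4_{0,0}: k∈[0..4] ⇒ +0.048473 -0.877323 +2.232976 -1.122648 +0.079372 = +0.360850;  D = +0.360850+0.000000i
d^4_{1,0}: k∈[0..3] ⇒ -0.230560 +1.564865 -1.770186 +0.333741 = -0.102140;  D = +0.098034-0.028669i
d^4_{2,0}: k∈[0..2] ⇒ +0.520188 -1.569176 +0.665649 = -0.383339;  D = -0.322937+0.206544i
d^4_{3,0}: k∈[0..1] ⇒ -0.690040 +0.780579 = +0.090538;  D = -0.059514+0.068230i
d^4_{4,0}: single k=0 term ⇒ +0.518956;  D = +0.217642-0.471113i
Y_4^{m'}(θ=1.8999,φ=1.6063) and Σ D·Y over m':
  (+0.2176+0.4711i)·(+0.3513-0.0502i)  (+0.0595+0.0682i)·(-0.0364-0.3409i)  (-0.3229-0.2065i)·(+0.0803-0.0057i)  (-0.0980-0.0287i)·(-0.0117-0.3281i)  (+0.3608+0.0000i)·(+0.0263+0.0000i)  (+0.0980-0.0287i)·(+0.0117-0.3281i)  (-0.3229+0.2065i)·(+0.0803+0.0057i)  (-0.0595+0.0682i)·(+0.0364-0.3409i)  (+0.2176-0.4711i)·(+0.3513+0.0502i)
Y_4^0(R⁻¹ n̂) = +0.181150+0.000000i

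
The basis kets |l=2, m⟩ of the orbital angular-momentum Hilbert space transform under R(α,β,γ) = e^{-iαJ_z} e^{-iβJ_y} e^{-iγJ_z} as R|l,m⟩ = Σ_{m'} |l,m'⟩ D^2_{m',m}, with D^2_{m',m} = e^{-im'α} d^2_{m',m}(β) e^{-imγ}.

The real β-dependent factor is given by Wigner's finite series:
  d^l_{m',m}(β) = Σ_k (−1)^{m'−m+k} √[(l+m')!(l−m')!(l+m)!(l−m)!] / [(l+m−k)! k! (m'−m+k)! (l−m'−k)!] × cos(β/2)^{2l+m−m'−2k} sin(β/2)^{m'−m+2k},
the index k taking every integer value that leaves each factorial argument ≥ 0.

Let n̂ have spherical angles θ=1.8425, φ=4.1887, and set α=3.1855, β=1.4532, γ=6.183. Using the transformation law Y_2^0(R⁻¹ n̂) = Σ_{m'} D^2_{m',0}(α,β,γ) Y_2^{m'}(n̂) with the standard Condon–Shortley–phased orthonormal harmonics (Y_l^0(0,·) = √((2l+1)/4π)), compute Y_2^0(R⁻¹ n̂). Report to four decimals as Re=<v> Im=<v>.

Re=-0.0948 Im=0.0000

Need the full column D^2_{m',0} for m'=−2..2 at α=3.1855, β=1.4532, γ=6.183.
cos(β/2)=0.747437, sin(β/2)=0.664332
d^2_{-2,0}: single k=2 term ⇒ +0.603943;  D = +0.601616+0.052967i
d^2_{-1,0}: k∈[1..2] ⇒ +0.679494 -0.536792 = +0.142701;  D = -0.142564-0.006264i
d^2_{0,0}: k∈[0..2] ⇒ +0.312104 -0.986235 +0.194779 = -0.479352;  D = -0.479352+0.000000i
d^2_{1,0}: k∈[0..1] ⇒ -0.679494 +0.536792 = -0.142701;  D = +0.142564-0.006264i
d^2_{2,0}: single k=0 term ⇒ +0.603943;  D = +0.601616-0.052967i
Y_2^{m'}(θ=1.8425,φ=4.1887) and Σ D·Y over m':
  (+0.6016+0.0530i)·(-0.1792-0.3105i)  (-0.1426-0.0063i)·(+0.0999-0.1730i)  (-0.4794+0.0000i)·(-0.2472+0.0000i)  (+0.1426-0.0063i)·(-0.0999-0.1730i)  (+0.6016-0.0530i)·(-0.1792+0.3105i)
Y_2^0(R⁻¹ n̂) = -0.094823+0.000000i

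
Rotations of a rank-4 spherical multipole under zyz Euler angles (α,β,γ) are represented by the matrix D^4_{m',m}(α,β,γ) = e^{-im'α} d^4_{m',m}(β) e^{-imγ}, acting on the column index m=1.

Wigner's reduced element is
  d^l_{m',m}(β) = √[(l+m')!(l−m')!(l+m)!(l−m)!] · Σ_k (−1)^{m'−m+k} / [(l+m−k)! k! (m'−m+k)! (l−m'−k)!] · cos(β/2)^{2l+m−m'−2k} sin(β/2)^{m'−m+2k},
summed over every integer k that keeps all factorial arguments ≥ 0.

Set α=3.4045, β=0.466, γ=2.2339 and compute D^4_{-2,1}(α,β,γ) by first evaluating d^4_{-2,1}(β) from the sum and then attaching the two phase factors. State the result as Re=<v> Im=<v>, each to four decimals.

Re=-0.0190 Im=-0.1378

D^4_{-2,1}(3.4045,0.466,2.2339) = e^{-i·-2·3.4045}·d^4_{-2,1}(0.466)·e^{-i·1·2.2339}. Compute d first:
Half-angle: c=0.972978, s=0.230897. N=√(2·720·120·6)=1018.233765
k: max(0,(1)−(-2))=3 … min(4+(1),4−(-2))=5
  k=3: (−1)^0·1018.2338/(72)·0.9730^5·0.2309^3 = +0.151806
  k=4: (−1)^1·1018.2338/(48)·0.9730^3·0.2309^5 = -0.012824
  k=5: (−1)^2·1018.2338/(240)·0.9730^1·0.2309^7 = +0.000144
d^4_{-2,1}(0.466) = +0.151806 -0.012824 +0.000144 = +0.139126
Phases: e^{-i·(-2)·3.4045}=+0.864915+0.501918i, e^{-i·(1)·2.2339}=-0.615566-0.788086i ⇒ D=-0.019041-0.137817i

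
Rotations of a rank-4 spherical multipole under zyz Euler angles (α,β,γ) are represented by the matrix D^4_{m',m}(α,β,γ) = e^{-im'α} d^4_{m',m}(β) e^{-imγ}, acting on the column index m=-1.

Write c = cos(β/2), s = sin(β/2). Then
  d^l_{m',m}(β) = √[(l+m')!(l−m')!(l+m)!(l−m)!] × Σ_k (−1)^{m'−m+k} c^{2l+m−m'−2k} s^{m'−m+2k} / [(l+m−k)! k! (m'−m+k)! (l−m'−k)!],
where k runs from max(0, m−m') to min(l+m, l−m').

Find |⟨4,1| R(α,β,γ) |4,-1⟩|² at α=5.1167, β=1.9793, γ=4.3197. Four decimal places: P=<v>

Split into d^4_{1,-1}(β=1.9793) × two z-phases.
Half-angle: c=0.548982, s=0.835834. N=√(120·6·6·120)=720.000000
Admissible k: 0..3 (factorial args all ≥0)
  k=0: (−1)^2·720.0000/(72)·0.5490^6·0.8358^2 = +0.191245
  k=1: (−1)^3·720.0000/(24)·0.5490^4·0.8358^4 = -1.329949
  k=2: (−1)^4·720.0000/(48)·0.5490^2·0.8358^6 = +1.541445
  k=3: (−1)^5·720.0000/(720)·0.5490^0·0.8358^8 = -0.238210
d^4_{1,-1}(1.9793) = +0.191245 -1.329949 +1.541445 -0.238210 = +0.164531
|D^4_{1,-1}|² = |d^4_{1,-1}(β)|² = (+0.164531)² = 0.027071 (the z-rotation phases have unit modulus)

P=0.0271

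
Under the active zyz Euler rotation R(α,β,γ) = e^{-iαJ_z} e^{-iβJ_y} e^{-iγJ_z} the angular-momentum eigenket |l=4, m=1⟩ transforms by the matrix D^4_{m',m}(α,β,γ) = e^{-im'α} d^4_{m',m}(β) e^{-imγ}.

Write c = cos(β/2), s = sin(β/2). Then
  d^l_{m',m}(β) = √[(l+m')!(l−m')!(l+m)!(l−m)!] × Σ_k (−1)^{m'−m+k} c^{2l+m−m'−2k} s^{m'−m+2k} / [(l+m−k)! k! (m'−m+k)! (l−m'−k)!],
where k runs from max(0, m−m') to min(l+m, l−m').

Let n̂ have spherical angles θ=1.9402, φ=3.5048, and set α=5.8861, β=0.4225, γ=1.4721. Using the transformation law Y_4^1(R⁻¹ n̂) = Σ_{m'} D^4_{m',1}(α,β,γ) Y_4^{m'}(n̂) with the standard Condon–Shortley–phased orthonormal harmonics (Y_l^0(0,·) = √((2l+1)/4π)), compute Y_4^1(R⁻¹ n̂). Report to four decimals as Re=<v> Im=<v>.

Need the full column D^4_{m',1} for m'=−4..4 at α=5.8861, β=0.4225, γ=1.4721.
cos(β/2)=0.977770, sin(β/2)=0.209682
d^4_{-4,1}: single k=5 term ⇒ +0.002835;  D = -0.002826-0.000230i
d^4_{-3,1}: k∈[4..5] ⇒ +0.023373 -0.000645 = +0.022728;  D = -0.020178-0.010460i
d^4_{-2,1}: k∈[3..5] ⇒ +0.116515 -0.008038 +0.000074 = +0.108552;  D = -0.069554-0.083340i
d^4_{-1,1}: k∈[2..5] ⇒ +0.384187 -0.053005 +0.001219 -0.000004 = +0.332397;  D = -0.097718-0.317709i
d^4_{0,1}: k∈[1..4] ⇒ +0.801184 -0.221072 +0.010167 -0.000078 = +0.590201;  D = +0.058156-0.587329i
d^4_{1,1}: k∈[0..3] ⇒ +0.835396 -0.576280 +0.053005 -0.000813 = +0.311307;  D = +0.148095-0.273825i
d^4_{2,1}: k∈[0..2] ⇒ -0.760070 +0.174773 -0.005358 = -0.590656;  D = -0.460046+0.370448i
d^4_{3,1}: k∈[0..1] ⇒ +0.304939 -0.023373 = +0.281566;  D = +0.270535-0.078041i
d^4_{4,1}: single k=0 term ⇒ -0.061654;  D = -0.061238-0.007151i
Y_4^{m'}(θ=1.9402,φ=3.5048) and Σ D·Y over m':
  (-0.0028-0.0002i)·(+0.0394-0.3323i)  (-0.0202-0.0105i)·(+0.1696-0.3249i)  (-0.0696-0.0833i)·(-0.0190+0.0169i)  (-0.0977-0.3177i)·(-0.3108+0.1181i)  (+0.0582-0.5873i)·(-0.0334+0.0000i)  (+0.1481-0.2738i)·(+0.3108+0.1181i)  (-0.4600+0.3704i)·(-0.0190-0.0169i)  (+0.2705-0.0780i)·(-0.1696-0.3249i)  (-0.0612-0.0072i)·(+0.0394+0.3323i)
Y_4^1(R⁻¹ n̂) = +0.083791-0.049209i

Re=0.0838 Im=-0.0492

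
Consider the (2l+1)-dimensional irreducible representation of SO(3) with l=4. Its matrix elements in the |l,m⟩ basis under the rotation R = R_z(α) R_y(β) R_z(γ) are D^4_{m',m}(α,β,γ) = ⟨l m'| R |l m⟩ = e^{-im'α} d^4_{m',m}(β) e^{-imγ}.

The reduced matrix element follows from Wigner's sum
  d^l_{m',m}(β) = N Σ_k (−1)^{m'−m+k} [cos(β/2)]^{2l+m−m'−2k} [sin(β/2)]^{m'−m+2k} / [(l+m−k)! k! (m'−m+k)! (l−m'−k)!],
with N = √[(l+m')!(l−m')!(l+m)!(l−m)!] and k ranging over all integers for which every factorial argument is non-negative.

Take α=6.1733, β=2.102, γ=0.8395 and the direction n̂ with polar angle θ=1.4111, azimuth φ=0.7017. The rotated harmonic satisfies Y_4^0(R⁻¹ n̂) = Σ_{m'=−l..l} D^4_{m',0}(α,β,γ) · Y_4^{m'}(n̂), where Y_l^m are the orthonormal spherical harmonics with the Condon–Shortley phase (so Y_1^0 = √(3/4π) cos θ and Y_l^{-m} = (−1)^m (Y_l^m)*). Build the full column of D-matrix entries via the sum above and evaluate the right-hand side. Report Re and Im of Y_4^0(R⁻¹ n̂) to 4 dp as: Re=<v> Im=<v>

Re=-0.2517 Im=0.0000

Need the full column D^4_{m',0} for m'=−4..4 at α=6.1733, β=2.102, γ=0.8395.
cos(β/2)=0.496703, sin(β/2)=0.867920
d^4_{-4,0}: single k=4 term ⇒ +0.288973;  D = +0.261505-0.122965i
d^4_{-3,0}: k∈[3..4] ⇒ +0.233878 -0.714093 = -0.480215;  D = -0.454357+0.155454i
d^4_{-2,0}: k∈[2..4] ⇒ +0.107316 -0.873772 +1.000449 = +0.233993;  D = +0.228365-0.051012i
d^4_{-1,0}: k∈[1..4] ⇒ +0.028952 -0.530385 +1.619411 -0.824084 = +0.293893;  D = +0.292121-0.032230i
d^4_{0,0}: k∈[0..4] ⇒ +0.003705 -0.180993 +1.243399 -1.687305 +0.321988 = -0.299207;  D = -0.299207+0.000000i
d^4_{1,0}: k∈[0..3] ⇒ -0.028952 +0.530385 -1.619411 +0.824084 = -0.293893;  D = -0.292121-0.032230i
d^4_{2,0}: k∈[0..2] ⇒ +0.107316 -0.873772 +1.000449 = +0.233993;  D = +0.228365+0.051012i
d^4_{3,0}: k∈[0..1] ⇒ -0.233878 +0.714093 = +0.480215;  D = +0.454357+0.155454i
d^4_{4,0}: single k=0 term ⇒ +0.288973;  D = +0.261505+0.122965i
Y_4^{m'}(θ=1.4111,φ=0.7017) and Σ D·Y over m':
  (+0.2615-0.1230i)·(-0.3971-0.1381i)  (-0.4544+0.1555i)·(-0.0975-0.1648i)  (+0.2284-0.0510i)·(-0.0447+0.2646i)  (+0.2921-0.0322i)·(-0.1601+0.1353i)  (-0.2992+0.0000i)·(+0.2395+0.0000i)  (-0.2921-0.0322i)·(+0.1601+0.1353i)  (+0.2284+0.0510i)·(-0.0447-0.2646i)  (+0.4544+0.1555i)·(+0.0975-0.1648i)  (+0.2615+0.1230i)·(-0.3971+0.1381i)
Y_4^0(R⁻¹ n̂) = -0.251683+0.000000i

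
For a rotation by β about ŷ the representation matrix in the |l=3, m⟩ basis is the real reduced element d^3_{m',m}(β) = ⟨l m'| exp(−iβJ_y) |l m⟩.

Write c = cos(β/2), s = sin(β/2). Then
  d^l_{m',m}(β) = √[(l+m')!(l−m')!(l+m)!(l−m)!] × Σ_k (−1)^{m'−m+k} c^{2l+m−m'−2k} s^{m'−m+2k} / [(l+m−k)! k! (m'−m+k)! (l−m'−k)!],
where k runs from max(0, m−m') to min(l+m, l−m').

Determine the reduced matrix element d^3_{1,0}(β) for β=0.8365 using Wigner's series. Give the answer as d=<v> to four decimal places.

d^3_{1,0}(β=0.8365) via Wigner's sum:
Half-angle: c=0.913801, s=0.406162. N=√(24·2·6·6)=41.569219
Admissible k: 0..2 (factorial args all ≥0)
  k=0: (−1)^1·41.5692/(12)·0.9138^5·0.4062^1 = -0.896496
  k=1: (−1)^2·41.5692/(4)·0.9138^3·0.4062^3 = +0.531330
  k=2: (−1)^3·41.5692/(12)·0.9138^1·0.4062^5 = -0.034990
d^3_{1,0}(0.8365) = -0.896496 +0.531330 -0.034990 = -0.400155

d=-0.4002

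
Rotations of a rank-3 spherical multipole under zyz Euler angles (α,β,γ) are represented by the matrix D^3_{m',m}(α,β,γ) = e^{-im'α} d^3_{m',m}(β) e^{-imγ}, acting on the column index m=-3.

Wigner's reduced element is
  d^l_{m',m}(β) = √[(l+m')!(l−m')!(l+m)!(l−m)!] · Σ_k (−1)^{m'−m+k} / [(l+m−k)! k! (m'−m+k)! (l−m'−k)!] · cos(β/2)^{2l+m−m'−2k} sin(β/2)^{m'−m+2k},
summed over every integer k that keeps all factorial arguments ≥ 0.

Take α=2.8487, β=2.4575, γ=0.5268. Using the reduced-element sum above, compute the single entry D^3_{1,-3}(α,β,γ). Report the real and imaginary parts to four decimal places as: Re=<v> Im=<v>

Split into d^3_{1,-3}(β=2.4575) × two z-phases.
c=cos(2.4575/2)=0.335416, s=sin(2.4575/2)=0.942070; N=√[24·2·1·720]=185.903201
k: max(0,(-3)−(1))=0 … min(3+(-3),3−(1))=0
  k=0: (−1)^4·185.9032/(48)·0.3354^2·0.9421^4 = +0.343198
d^3_{1,-3}(2.4575) = +0.343198
Attach z-rotation phases: D = e^{-i(1)(2.8487)}·(+0.343198)·e^{-i(-3)(0.5268)} = +0.102240-0.327616i

Re=0.1022 Im=-0.3276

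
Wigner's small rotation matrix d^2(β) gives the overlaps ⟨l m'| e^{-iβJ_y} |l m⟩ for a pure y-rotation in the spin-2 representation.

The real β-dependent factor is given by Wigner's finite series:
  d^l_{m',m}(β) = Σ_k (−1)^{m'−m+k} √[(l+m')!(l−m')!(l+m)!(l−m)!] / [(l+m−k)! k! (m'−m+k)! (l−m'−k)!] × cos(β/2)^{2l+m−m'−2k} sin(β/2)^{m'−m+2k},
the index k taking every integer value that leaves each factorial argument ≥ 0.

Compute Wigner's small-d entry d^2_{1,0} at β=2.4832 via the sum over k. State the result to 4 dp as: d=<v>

d^2_{1,0}(β=2.4832) via Wigner's sum:
Half-angle: c=0.323283, s=0.946302. N=√(6·1·2·2)=4.898979
Admissible k: 0..1 (factorial args all ≥0)
  k=0: (−1)^1·4.8990/(2)·0.3233^3·0.9463^1 = -0.078316
  k=1: (−1)^2·4.8990/(2)·0.3233^1·0.9463^3 = +0.671039
d^2_{1,0}(2.4832) = -0.078316 +0.671039 = +0.592723

d=0.5927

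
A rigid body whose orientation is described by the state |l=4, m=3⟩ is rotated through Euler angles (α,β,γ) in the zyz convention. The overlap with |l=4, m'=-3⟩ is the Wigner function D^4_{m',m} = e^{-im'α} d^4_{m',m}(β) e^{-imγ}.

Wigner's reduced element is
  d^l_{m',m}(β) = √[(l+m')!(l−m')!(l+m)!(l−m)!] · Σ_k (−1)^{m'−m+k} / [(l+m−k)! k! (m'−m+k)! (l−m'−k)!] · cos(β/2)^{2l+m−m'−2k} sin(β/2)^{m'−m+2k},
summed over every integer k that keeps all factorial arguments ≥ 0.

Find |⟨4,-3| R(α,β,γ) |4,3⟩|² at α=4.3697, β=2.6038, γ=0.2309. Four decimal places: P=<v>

P=0.1222

D^4_{-3,3}(4.3697,2.6038,0.2309) = e^{-i·-3·4.3697}·d^4_{-3,3}(2.6038)·e^{-i·3·0.2309}. Compute d first:
With c≡cos(β/2)=0.265668 and s≡sin(β/2)=0.964065, N=[1·5040·5040·1]^{1/2}=5040.000000
k: max(0,(3)−(-3))=6 … min(4+(3),4−(-3))=7
  k=6: (−1)^0·5040.0000/(720)·0.2657^2·0.9641^6 = +0.396654
  k=7: (−1)^1·5040.0000/(5040)·0.2657^0·0.9641^8 = -0.746190
d^4_{-3,3}(2.6038) = +0.396654 -0.746190 = -0.349536
|D^4_{-3,3}|² = |d^4_{-3,3}(β)|² = (-0.349536)² = 0.122175 (the z-rotation phases have unit modulus)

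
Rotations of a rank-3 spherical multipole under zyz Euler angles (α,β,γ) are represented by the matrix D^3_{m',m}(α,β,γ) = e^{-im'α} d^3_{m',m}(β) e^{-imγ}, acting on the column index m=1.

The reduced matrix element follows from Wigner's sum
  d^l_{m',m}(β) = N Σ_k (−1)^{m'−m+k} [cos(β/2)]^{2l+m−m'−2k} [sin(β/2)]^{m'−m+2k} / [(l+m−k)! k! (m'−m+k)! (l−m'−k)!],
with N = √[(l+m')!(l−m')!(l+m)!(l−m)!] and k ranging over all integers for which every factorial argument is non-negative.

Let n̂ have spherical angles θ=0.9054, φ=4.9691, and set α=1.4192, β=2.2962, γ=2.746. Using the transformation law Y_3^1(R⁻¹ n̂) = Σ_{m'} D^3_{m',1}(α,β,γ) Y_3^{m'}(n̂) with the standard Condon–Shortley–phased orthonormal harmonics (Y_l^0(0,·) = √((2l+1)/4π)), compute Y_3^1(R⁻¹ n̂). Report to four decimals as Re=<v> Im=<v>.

Re=0.1544 Im=-0.3196

Need the full column D^3_{m',1} for m'=−3..3 at α=1.4192, β=2.2962, γ=2.746.
cos(β/2)=0.410221, sin(β/2)=0.911986
d^3_{-3,1}: single k=4 term ⇒ +0.450852;  D = +0.026673+0.450063i
d^3_{-2,1}: k∈[3..4] ⇒ +0.331168 -0.818388 = -0.487220;  D = -0.485141-0.044955i
d^3_{-1,1}: k∈[2..4] ⇒ +0.141319 -0.931277 +0.575347 = -0.214611;  D = -0.051846+0.208255i
d^3_{0,1}: k∈[1..3] ⇒ +0.036700 -0.544164 +0.896499 = +0.389035;  D = -0.358989-0.149916i
d^3_{1,1}: k∈[0..2] ⇒ +0.004765 -0.188425 +0.698457 = +0.514798;  D = -0.267844+0.439633i
d^3_{2,1}: k∈[0..1] ⇒ -0.033503 +0.331168 = +0.297665;  D = +0.227900+0.191485i
d^3_{3,1}: single k=0 term ⇒ +0.091221;  D = +0.068555-0.060178i
Y_3^{m'}(θ=0.9054,φ=4.9691) and Σ D·Y over m':
  (+0.0267+0.4501i)·(-0.1414-0.1458i)  (-0.4851-0.0450i)·(-0.3401+0.1918i)  (-0.0518+0.2083i)·(+0.0585+0.2227i)  (-0.3590-0.1499i)·(-0.2521+0.0000i)  (-0.2678+0.4396i)·(-0.0585+0.2227i)  (+0.2279+0.1915i)·(-0.3401-0.1918i)  (+0.0686-0.0602i)·(+0.1414-0.1458i)
Y_3^1(R⁻¹ n̂) = +0.154437-0.319562i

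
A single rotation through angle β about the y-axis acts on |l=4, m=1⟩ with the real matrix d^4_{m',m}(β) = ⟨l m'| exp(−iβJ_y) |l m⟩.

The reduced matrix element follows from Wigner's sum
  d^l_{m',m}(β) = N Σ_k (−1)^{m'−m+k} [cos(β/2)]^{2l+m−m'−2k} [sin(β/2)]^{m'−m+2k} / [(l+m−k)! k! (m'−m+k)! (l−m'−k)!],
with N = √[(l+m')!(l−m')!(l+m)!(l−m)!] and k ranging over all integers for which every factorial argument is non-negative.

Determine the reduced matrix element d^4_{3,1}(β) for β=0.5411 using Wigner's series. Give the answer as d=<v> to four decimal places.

d^4_{3,1}(β=0.5411) via Wigner's sum:
With c≡cos(β/2)=0.963624 and s≡sin(β/2)=0.267261, N=[5040·1·120·6]^{1/2}=1904.940944
Admissible k: 0..1 (factorial args all ≥0)
  k=0: (−1)^2·1904.9409/(240)·0.9636^6·0.2673^2 = +0.453930
  k=1: (−1)^3·1904.9409/(144)·0.9636^4·0.2673^4 = -0.058196
d^4_{3,1}(0.5411) = +0.453930 -0.058196 = +0.395734

d=0.3957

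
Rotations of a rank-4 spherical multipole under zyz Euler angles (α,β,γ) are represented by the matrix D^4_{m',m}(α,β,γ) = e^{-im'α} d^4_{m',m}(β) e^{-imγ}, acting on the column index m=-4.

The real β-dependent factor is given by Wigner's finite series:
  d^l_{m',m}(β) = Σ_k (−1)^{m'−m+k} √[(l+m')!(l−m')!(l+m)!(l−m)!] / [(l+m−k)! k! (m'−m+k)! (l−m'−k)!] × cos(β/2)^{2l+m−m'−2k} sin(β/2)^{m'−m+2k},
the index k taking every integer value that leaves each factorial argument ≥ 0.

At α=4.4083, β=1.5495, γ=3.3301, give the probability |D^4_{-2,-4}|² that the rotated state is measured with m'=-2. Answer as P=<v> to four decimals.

First d^4_{-2,-4}(β=1.5495), then the phase factors e^{-i(-2)α} and e^{-i(-4)γ}:
c=cos(1.5495/2)=0.714596, s=sin(1.5495/2)=0.699537; N=√[2·720·1·40320]=7619.763776
The bounds max(0,m−m')=0 and min(l+m,l−m')=0 give 1 term
  k=0: (−1)^2·7619.7638/(1440)·0.7146^6·0.6995^2 = +0.344798
d^4_{-2,-4}(1.5495) = +0.344798
|D^4_{-2,-4}|² = |d^4_{-2,-4}(β)|² = (+0.344798)² = 0.118885 (the z-rotation phases have unit modulus)

P=0.1189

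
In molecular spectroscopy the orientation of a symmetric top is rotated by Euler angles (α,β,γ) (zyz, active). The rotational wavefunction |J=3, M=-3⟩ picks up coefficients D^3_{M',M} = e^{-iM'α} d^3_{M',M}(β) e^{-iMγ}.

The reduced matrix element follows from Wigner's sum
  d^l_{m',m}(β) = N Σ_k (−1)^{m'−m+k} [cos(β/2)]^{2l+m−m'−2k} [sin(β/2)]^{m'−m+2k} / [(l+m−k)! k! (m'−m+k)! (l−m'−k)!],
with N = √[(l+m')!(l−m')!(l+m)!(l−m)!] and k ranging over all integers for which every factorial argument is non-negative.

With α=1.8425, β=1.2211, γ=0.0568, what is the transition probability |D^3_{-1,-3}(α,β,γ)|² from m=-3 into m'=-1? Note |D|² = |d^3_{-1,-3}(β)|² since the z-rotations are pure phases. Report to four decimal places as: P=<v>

Split into d^3_{-1,-3}(β=1.2211) × two z-phases.
With c≡cos(β/2)=0.819333 and s≡sin(β/2)=0.573318, N=[2·24·1·720]^{1/2}=185.903201
k: max(0,(-3)−(-1))=0 … min(3+(-3),3−(-1))=0
  k=0: (−1)^2·185.9032/(48)·0.8193^4·0.5733^2 = +0.573692
d^3_{-1,-3}(1.2211) = +0.573692
|D^3_{-1,-3}|² = |d^3_{-1,-3}(β)|² = (+0.573692)² = 0.329122 (the z-rotation phases have unit modulus)

P=0.3291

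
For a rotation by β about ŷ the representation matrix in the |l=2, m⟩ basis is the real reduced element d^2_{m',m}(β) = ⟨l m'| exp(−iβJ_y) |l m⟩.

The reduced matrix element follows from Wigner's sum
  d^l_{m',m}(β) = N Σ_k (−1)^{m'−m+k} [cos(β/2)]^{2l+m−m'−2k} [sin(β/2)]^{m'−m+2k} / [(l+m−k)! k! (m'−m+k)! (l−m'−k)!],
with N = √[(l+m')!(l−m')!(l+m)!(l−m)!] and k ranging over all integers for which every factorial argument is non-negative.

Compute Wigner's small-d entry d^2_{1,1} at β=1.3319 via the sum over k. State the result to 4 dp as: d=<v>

d=-0.3257

d^2_{1,1}(β=1.3319) via Wigner's sum:
Half-angle: c=0.786330, s=0.617806. N=√(6·1·6·1)=6.000000
The bounds max(0,m−m')=0 and min(l+m,l−m')=1 give 2 terms
  k=0: (−1)^0·6.0000/(6)·0.7863^4·0.6178^0 = +0.382314
  k=1: (−1)^1·6.0000/(2)·0.7863^2·0.6178^2 = -0.708005
d^2_{1,1}(1.3319) = +0.382314 -0.708005 = -0.325691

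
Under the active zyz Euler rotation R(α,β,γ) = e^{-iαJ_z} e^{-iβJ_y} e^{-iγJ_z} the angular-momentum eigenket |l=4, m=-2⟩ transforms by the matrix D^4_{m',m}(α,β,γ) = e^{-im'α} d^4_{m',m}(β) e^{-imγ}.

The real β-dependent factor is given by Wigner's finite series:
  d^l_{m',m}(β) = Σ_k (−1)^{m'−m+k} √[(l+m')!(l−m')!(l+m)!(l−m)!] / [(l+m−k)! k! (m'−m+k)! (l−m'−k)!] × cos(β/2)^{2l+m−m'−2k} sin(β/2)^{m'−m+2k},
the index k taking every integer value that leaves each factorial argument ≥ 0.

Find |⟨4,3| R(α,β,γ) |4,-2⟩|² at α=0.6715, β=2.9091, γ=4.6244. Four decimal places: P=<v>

First d^4_{3,-2}(β=2.9091), then the phase factors e^{-i(3)α} and e^{-i(-2)γ}:
Half-angle: c=0.115985, s=0.993251. N=√(5040·1·2·720)=2693.993318
Admissible k: 0..1 (factorial args all ≥0)
  k=0: (−1)^5·2693.9933/(240)·0.1160^3·0.9933^5 = -0.016931
  k=1: (−1)^6·2693.9933/(720)·0.1160^1·0.9933^7 = +0.413883
d^4_{3,-2}(2.9091) = -0.016931 +0.413883 = +0.396952
|D^4_{3,-2}|² = |d^4_{3,-2}(β)|² = (+0.396952)² = 0.157571 (the z-rotation phases have unit modulus)

P=0.1576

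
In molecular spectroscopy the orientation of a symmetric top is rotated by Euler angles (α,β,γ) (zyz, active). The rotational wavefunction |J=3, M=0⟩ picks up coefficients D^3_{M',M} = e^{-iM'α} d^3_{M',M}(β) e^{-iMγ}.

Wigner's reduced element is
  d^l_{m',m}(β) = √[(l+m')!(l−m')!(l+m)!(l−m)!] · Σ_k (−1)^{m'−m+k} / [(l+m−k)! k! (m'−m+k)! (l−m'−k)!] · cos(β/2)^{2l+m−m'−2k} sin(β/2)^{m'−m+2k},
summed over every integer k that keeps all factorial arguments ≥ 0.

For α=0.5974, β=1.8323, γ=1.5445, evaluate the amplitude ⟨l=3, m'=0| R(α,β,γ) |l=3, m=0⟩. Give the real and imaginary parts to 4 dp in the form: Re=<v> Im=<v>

Re=0.3446 Im=0.0000

First d^3_{0,0}(β=1.8323), then the phase factors e^{-i(0)α} and e^{-i(0)γ}:
c=cos(1.8323/2)=0.608879, s=sin(1.8323/2)=0.793263; N=√[6·6·6·6]=36.000000
Admissible k: 0..3 (factorial args all ≥0)
  k=0: (−1)^0·36.0000/(36)·0.6089^6·0.7933^0 = +0.050955
  k=1: (−1)^1·36.0000/(4)·0.6089^4·0.7933^2 = -0.778396
  k=2: (−1)^2·36.0000/(4)·0.6089^2·0.7933^4 = +1.321215
  k=3: (−1)^3·36.0000/(36)·0.6089^0·0.7933^6 = -0.249175
d^3_{0,0}(1.8323) = +0.050955 -0.778396 +1.321215 -0.249175 = +0.344599
Attach z-rotation phases: D = e^{-i(0)(0.5974)}·(+0.344599)·e^{-i(0)(1.5445)} = +0.344599+0.000000i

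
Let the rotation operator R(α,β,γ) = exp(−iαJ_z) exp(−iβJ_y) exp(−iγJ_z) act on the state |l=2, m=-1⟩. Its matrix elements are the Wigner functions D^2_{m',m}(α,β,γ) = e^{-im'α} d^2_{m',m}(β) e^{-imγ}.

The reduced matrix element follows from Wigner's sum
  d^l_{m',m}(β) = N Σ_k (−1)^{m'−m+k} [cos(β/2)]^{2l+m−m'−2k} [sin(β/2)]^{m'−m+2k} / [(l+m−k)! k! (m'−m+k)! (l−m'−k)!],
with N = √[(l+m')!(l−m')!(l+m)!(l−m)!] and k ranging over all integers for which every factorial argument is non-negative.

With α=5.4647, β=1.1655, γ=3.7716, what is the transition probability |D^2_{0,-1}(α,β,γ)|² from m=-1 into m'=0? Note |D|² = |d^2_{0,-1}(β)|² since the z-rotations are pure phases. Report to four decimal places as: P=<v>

P=0.1969

Split into d^2_{0,-1}(β=1.1655) × two z-phases.
With c≡cos(β/2)=0.834952 and s≡sin(β/2)=0.550322, N=[2·2·1·6]^{1/2}=4.898979
The bounds max(0,m−m')=0 and min(l+m,l−m')=1 give 2 terms
  k=0: (−1)^1·4.8990/(2)·0.8350^3·0.5503^1 = -0.784653
  k=1: (−1)^2·4.8990/(2)·0.8350^1·0.5503^3 = +0.340870
d^2_{0,-1}(1.1655) = -0.784653 +0.340870 = -0.443784
|D^2_{0,-1}|² = |d^2_{0,-1}(β)|² = (-0.443784)² = 0.196944 (the z-rotation phases have unit modulus)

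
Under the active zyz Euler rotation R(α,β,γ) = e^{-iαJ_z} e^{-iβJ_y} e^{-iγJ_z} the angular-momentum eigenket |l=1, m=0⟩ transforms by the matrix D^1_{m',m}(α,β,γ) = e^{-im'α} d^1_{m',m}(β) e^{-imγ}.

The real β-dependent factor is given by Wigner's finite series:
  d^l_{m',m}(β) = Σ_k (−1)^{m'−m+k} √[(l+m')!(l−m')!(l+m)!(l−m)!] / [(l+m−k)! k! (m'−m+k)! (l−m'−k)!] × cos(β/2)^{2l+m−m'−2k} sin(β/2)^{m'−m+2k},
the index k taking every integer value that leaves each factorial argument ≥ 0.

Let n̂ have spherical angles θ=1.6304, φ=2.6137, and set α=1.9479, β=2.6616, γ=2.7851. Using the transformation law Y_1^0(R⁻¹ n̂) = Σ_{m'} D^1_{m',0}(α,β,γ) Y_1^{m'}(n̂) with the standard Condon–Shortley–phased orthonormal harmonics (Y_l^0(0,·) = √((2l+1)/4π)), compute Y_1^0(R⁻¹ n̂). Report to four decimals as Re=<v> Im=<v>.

Re=0.2029 Im=0.0000

Need the full column D^1_{m',0} for m'=−1..1 at α=1.9479, β=2.6616, γ=2.7851.
cos(β/2)=0.237699, sin(β/2)=0.971339
d^1_{-1,0}: single k=1 term ⇒ +0.326523;  D = -0.120235+0.303579i
d^1_{0,0}: k∈[0..1] ⇒ +0.056501 -0.943499 = -0.886998;  D = -0.886998+0.000000i
d^1_{1,0}: single k=0 term ⇒ -0.326523;  D = +0.120235+0.303579i
Y_1^{m'}(θ=1.6304,φ=2.6137) and Σ D·Y over m':
  (-0.1202+0.3036i)·(-0.2979-0.1737i)  (-0.8870+0.0000i)·(-0.0291+0.0000i)  (+0.1202+0.3036i)·(+0.2979-0.1737i)
Y_1^0(R⁻¹ n̂) = +0.202937+0.000000i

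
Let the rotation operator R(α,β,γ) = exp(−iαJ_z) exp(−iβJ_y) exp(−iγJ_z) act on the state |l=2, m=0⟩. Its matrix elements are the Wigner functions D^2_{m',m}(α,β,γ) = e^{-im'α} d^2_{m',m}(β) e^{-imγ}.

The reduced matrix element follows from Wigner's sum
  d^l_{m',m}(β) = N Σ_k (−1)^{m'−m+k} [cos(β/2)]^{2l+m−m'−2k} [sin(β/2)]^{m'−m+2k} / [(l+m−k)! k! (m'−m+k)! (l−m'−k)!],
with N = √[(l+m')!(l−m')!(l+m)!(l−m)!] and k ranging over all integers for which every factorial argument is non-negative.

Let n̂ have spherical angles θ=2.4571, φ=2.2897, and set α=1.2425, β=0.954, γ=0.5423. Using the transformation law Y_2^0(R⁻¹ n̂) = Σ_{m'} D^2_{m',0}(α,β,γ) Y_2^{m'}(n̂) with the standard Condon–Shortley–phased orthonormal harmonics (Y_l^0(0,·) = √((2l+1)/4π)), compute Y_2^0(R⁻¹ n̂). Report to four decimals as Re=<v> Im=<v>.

Re=-0.2811 Im=0.0000

Need the full column D^2_{m',0} for m'=−2..2 at α=1.2425, β=0.954, γ=0.5423.
cos(β/2)=0.888376, sin(β/2)=0.459116
d^2_{-2,0}: single k=2 term ⇒ +0.407488;  D = -0.322762+0.248739i
d^2_{-1,0}: k∈[1..2] ⇒ +0.788477 -0.210591 = +0.577886;  D = +0.186328+0.547023i
d^2_{0,0}: k∈[0..2] ⇒ +0.622856 -0.665425 +0.044431 = +0.001863;  D = +0.001863+0.000000i
d^2_{1,0}: k∈[0..1] ⇒ -0.788477 +0.210591 = -0.577886;  D = -0.186328+0.547023i
d^2_{2,0}: single k=0 term ⇒ +0.407488;  D = -0.322762-0.248739i
Y_2^{m'}(θ=2.4571,φ=2.2897) and Σ D·Y over m':
  (-0.3228+0.2487i)·(-0.0205+0.1531i)  (+0.1863+0.5470i)·(+0.2492+0.2848i)  (+0.0019+0.0000i)·(+0.2525+0.0000i)  (-0.1863+0.5470i)·(-0.2492+0.2848i)  (-0.3228-0.2487i)·(-0.0205-0.1531i)
Y_2^0(R⁻¹ n̂) = -0.281147-0.000000i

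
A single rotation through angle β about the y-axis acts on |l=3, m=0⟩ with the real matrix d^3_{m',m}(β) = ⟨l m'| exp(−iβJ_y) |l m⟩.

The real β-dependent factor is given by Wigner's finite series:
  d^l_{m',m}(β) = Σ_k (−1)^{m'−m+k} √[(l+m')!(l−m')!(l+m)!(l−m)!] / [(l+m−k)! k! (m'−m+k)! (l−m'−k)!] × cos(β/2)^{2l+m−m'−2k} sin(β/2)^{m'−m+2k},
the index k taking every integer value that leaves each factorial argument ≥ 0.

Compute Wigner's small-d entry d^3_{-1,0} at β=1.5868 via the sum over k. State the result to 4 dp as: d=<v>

d=-0.4324

d^3_{-1,0}(β=1.5868) via Wigner's sum:
With c≡cos(β/2)=0.701426 and s≡sin(β/2)=0.712742, N=[2·24·6·6]^{1/2}=41.569219
Admissible k: 1..3 (factorial args all ≥0)
  k=1: (−1)^0·41.5692/(12)·0.7014^5·0.7127^1 = +0.419211
  k=2: (−1)^1·41.5692/(4)·0.7014^3·0.7127^3 = -1.298539
  k=3: (−1)^2·41.5692/(12)·0.7014^1·0.7127^5 = +0.446925
d^3_{-1,0}(1.5868) = +0.419211 -1.298539 +0.446925 = -0.432403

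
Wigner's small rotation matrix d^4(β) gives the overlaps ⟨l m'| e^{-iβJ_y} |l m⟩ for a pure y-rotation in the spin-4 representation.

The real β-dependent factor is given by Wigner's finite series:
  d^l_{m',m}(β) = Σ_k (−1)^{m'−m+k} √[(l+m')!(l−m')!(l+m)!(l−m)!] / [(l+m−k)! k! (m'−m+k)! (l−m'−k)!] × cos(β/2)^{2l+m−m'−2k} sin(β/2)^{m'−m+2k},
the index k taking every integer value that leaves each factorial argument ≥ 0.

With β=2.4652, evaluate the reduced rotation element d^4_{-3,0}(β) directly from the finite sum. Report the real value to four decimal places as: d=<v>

d^4_{-3,0}(β=2.4652) via Wigner's sum:
With c≡cos(β/2)=0.331786 and s≡sin(β/2)=0.943355, N=[1·5040·24·24]^{1/2}=1703.830978
Admissible k: 3..4 (factorial args all ≥0)
  k=3: (−1)^0·1703.8310/(144)·0.3318^5·0.9434^3 = +0.039937
  k=4: (−1)^1·1703.8310/(144)·0.3318^3·0.9434^5 = -0.322860
d^4_{-3,0}(2.4652) = +0.039937 -0.322860 = -0.282922

d=-0.2829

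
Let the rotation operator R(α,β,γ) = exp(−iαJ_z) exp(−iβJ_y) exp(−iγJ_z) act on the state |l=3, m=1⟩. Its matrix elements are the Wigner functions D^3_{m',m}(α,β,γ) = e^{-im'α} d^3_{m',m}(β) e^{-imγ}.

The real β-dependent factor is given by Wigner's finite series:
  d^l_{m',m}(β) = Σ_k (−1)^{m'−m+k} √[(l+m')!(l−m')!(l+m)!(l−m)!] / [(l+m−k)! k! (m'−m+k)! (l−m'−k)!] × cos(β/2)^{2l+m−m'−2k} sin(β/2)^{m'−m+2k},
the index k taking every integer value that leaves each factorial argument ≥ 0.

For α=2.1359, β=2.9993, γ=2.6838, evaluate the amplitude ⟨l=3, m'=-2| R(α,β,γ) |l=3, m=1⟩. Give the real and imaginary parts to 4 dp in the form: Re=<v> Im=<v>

Split into d^3_{-2,1}(β=2.9993) × two z-phases.
Half-angle: c=0.071086, s=0.997470. N=√(1·120·24·2)=75.894664
Admissible k: 3..4 (factorial args all ≥0)
  k=3: (−1)^0·75.8947/(12)·0.0711^3·0.9975^3 = +0.002255
  k=4: (−1)^1·75.8947/(24)·0.0711^1·0.9975^5 = -0.221966
d^3_{-2,1}(2.9993) = +0.002255 -0.221966 = -0.219711
Attach z-rotation phases: D = e^{-i(-2)(2.1359)}·(-0.219711)·e^{-i(1)(2.6838)} = +0.003780-0.219678i

Re=0.0038 Im=-0.2197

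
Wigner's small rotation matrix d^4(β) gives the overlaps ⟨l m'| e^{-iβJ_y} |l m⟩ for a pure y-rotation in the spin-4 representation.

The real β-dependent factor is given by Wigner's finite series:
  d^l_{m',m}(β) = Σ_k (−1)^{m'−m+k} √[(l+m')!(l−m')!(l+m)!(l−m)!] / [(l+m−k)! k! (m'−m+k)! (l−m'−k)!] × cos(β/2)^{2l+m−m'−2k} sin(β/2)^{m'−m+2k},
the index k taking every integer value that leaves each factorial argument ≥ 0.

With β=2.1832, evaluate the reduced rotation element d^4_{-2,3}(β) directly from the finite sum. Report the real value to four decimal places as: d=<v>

d=-0.1421

d^4_{-2,3}(β=2.1832) via Wigner's sum:
With c≡cos(β/2)=0.461066 and s≡sin(β/2)=0.887366, N=[2·720·5040·1]^{1/2}=2693.993318
k∈{5,6} keeps every argument non-negative
  k=5: (−1)^0·2693.9933/(240)·0.4611^3·0.8874^5 = +0.605325
  k=6: (−1)^1·2693.9933/(720)·0.4611^1·0.8874^7 = -0.747388
d^4_{-2,3}(2.1832) = +0.605325 -0.747388 = -0.142063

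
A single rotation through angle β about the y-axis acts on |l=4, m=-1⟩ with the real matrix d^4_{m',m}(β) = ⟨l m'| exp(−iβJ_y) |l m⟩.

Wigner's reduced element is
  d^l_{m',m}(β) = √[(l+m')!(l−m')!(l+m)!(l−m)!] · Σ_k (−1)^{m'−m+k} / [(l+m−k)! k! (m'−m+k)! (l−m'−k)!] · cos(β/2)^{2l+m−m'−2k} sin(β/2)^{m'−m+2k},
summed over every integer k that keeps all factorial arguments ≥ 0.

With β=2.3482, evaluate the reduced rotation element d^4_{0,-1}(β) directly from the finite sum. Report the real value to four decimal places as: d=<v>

d^4_{0,-1}(β=2.3482) via Wigner's sum:
c=cos(2.3482/2)=0.386373, s=sin(2.3482/2)=0.922342; N=√[24·24·6·120]=643.987578
k∈{0,1,2,3} keeps every argument non-negative
  k=0: (−1)^1·643.9876/(144)·0.3864^7·0.9223^1 = -0.005302
  k=1: (−1)^2·643.9876/(24)·0.3864^5·0.9223^3 = +0.181292
  k=2: (−1)^3·643.9876/(24)·0.3864^3·0.9223^5 = -1.033115
  k=3: (−1)^4·643.9876/(144)·0.3864^1·0.9223^7 = +0.981223
d^4_{0,-1}(2.3482) = -0.005302 +0.181292 -1.033115 +0.981223 = +0.124097

d=0.1241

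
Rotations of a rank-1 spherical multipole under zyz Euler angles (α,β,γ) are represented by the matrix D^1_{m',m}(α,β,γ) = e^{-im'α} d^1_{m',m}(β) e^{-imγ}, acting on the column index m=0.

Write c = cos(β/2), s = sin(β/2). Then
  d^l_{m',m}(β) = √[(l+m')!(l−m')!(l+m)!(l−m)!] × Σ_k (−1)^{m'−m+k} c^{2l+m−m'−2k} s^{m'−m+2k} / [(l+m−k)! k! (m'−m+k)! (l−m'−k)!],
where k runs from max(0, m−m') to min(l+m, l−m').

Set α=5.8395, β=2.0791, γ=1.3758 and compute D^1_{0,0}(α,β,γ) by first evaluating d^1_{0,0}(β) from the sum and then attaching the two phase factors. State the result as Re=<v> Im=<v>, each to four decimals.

Split into d^1_{0,0}(β=2.0791) × two z-phases.
With c≡cos(β/2)=0.506608 and s≡sin(β/2)=0.862176, N=[1·1·1·1]^{1/2}=1.000000
k: max(0,(0)−(0))=0 … min(1+(0),1−(0))=1
  k=0: (−1)^0·1.0000/(1)·0.5066^2·0.8622^0 = +0.256652
  k=1: (−1)^1·1.0000/(1)·0.5066^0·0.8622^2 = -0.743348
d^1_{0,0}(2.0791) = +0.256652 -0.743348 = -0.486696
Phases: e^{-i·(0)·5.8395}=+1.000000+0.000000i, e^{-i·(0)·1.3758}=+1.000000+0.000000i ⇒ D=-0.486696+0.000000i

Re=-0.4867 Im=0.0000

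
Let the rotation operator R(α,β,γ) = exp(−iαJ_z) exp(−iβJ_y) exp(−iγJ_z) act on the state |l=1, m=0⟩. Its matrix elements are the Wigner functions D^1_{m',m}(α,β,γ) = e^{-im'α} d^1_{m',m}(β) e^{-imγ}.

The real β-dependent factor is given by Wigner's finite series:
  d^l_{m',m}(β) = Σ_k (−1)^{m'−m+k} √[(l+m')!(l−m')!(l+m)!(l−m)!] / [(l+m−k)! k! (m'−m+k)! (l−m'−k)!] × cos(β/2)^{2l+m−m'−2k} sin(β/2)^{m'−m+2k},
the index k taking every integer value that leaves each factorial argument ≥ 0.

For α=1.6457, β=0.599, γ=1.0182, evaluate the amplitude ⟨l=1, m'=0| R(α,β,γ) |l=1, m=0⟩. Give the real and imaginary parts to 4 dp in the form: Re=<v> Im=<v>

Re=0.8259 Im=0.0000

First d^1_{0,0}(β=0.599), then the phase factors e^{-i(0)α} and e^{-i(0)γ}:
With c≡cos(β/2)=0.955484 and s≡sin(β/2)=0.295043, N=[1·1·1·1]^{1/2}=1.000000
k: max(0,(0)−(0))=0 … min(1+(0),1−(0))=1
  k=0: (−1)^0·1.0000/(1)·0.9555^2·0.2950^0 = +0.912950
  k=1: (−1)^1·1.0000/(1)·0.9555^0·0.2950^2 = -0.087050
d^1_{0,0}(0.599) = +0.912950 -0.087050 = +0.825900
Attach z-rotation phases: D = e^{-i(0)(1.6457)}·(+0.825900)·e^{-i(0)(1.0182)} = +0.825900+0.000000i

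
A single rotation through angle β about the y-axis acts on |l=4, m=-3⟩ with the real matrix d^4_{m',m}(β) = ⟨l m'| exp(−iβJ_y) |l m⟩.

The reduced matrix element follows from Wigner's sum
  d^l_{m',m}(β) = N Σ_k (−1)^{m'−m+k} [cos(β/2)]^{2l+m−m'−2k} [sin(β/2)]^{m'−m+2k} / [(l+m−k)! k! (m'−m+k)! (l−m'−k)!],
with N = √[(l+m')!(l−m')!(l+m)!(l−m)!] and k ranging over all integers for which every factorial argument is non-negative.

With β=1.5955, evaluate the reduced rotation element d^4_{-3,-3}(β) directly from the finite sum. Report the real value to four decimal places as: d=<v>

d=-0.3593

d^4_{-3,-3}(β=1.5955) via Wigner's sum:
Half-angle: c=0.698319, s=0.715787. N=√(1·5040·1·5040)=5040.000000
The bounds max(0,m−m')=0 and min(l+m,l−m')=1 give 2 terms
  k=0: (−1)^0·5040.0000/(5040)·0.6983^8·0.7158^0 = +0.056550
  k=1: (−1)^1·5040.0000/(720)·0.6983^6·0.7158^2 = -0.415900
d^4_{-3,-3}(1.5955) = +0.056550 -0.415900 = -0.359350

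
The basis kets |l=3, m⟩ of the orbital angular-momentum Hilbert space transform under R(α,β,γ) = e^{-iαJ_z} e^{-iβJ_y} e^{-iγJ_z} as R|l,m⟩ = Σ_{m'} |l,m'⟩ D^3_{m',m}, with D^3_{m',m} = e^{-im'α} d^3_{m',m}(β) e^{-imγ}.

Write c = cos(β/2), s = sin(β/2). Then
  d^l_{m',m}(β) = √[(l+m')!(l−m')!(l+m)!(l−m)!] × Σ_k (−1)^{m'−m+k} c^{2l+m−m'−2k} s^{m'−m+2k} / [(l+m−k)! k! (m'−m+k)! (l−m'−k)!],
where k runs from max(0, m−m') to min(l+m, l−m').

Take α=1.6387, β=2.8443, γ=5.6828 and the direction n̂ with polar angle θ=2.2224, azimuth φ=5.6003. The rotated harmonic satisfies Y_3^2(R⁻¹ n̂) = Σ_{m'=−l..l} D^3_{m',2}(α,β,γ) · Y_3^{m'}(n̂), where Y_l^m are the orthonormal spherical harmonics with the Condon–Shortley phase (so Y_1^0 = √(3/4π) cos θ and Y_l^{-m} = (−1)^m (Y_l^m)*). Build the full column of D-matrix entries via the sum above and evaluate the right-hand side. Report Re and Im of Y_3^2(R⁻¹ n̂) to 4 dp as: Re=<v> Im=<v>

Need the full column D^3_{m',2} for m'=−3..3 at α=1.6387, β=2.8443, γ=5.6828.
cos(β/2)=0.148100, sin(β/2)=0.988972
d^3_{-3,2}: single k=5 term ⇒ +0.343202;  D = +0.338467-0.056817i
d^3_{-2,2}: k∈[4..5] ⇒ +0.104909 -0.935632 = -0.830723;  D = +0.192796+0.808041i
d^3_{-1,2}: k∈[3..4] ⇒ +0.019872 -0.443072 = -0.423200;  D = +0.404032-0.125922i
d^3_{0,2}: k∈[2..3] ⇒ +0.002577 -0.114922 = -0.112345;  D = -0.040628-0.104741i
d^3_{1,2}: k∈[1..2] ⇒ +0.000223 -0.019872 = -0.019649;  D = -0.017795+0.008333i
d^3_{2,2}: k∈[0..1] ⇒ +0.000011 -0.002353 = -0.002342;  D = +0.001135+0.002049i
d^3_{3,2}: single k=0 term ⇒ -0.000173;  D = +0.000145-0.000094i
Y_3^{m'}(θ=2.2224,φ=5.6003) and Σ D·Y over m':
  (+0.3385-0.0568i)·(-0.0964+0.1862i)  (+0.1928+0.8080i)·(-0.0798-0.3836i)  (+0.4040-0.1259i)·(+0.1672+0.1360i)  (-0.0406-0.1047i)·(+0.2628+0.0000i)  (-0.0178+0.0083i)·(-0.1672+0.1360i)  (+0.0011+0.0020i)·(-0.0798+0.3836i)  (+0.0001-0.0001i)·(+0.0964+0.1862i)
Y_3^2(R⁻¹ n̂) = +0.347570-0.067050i

Re=0.3476 Im=-0.0671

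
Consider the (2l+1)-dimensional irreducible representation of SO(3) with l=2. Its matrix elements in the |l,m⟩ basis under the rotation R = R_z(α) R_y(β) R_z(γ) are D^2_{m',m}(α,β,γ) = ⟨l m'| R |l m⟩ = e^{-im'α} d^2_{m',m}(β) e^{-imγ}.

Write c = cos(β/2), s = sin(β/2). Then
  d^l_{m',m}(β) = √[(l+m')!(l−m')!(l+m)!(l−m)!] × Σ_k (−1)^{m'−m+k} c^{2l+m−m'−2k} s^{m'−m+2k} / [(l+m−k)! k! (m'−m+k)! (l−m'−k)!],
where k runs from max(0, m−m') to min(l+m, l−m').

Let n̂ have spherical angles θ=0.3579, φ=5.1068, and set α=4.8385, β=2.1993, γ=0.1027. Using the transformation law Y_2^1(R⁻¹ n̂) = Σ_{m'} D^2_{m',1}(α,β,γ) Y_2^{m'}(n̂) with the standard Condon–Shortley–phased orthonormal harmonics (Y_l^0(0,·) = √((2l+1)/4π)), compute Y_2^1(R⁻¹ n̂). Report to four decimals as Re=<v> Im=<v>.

Need the full column D^2_{m',1} for m'=−2..2 at α=4.8385, β=2.1993, γ=0.1027.
cos(β/2)=0.453908, sin(β/2)=0.891049
d^2_{-2,1}: single k=3 term ⇒ +0.642247;  D = -0.635081-0.095673i
d^2_{-1,1}: k∈[2..3] ⇒ +0.490749 -0.630384 = -0.139635;  D = -0.003269+0.139597i
d^2_{0,1}: k∈[1..2] ⇒ +0.204118 -0.786588 = -0.582471;  D = -0.579402+0.059715i
d^2_{1,1}: k∈[0..1] ⇒ +0.042449 -0.490749 = -0.448300;  D = -0.101683-0.436616i
d^2_{2,1}: single k=0 term ⇒ -0.166661;  D = +0.156274-0.057918i
Y_2^{m'}(θ=0.3579,φ=5.1068) and Σ D·Y over m':
  (-0.6351-0.0957i)·(-0.0334+0.0336i)  (-0.0033+0.1396i)·(+0.0974+0.2340i)  (-0.5794+0.0597i)·(+0.5147+0.0000i)  (-0.1017-0.4366i)·(-0.0974+0.2340i)  (+0.1563-0.0579i)·(-0.0334-0.0336i)
Y_2^1(R⁻¹ n̂) = -0.201844+0.040813i

Re=-0.2018 Im=0.0408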